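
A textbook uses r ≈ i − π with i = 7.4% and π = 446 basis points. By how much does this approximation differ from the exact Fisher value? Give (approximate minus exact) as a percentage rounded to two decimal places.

0.13%

Approximate: r ≈ 7.400% − 4.460% = 2.9400%
Exact: (1 + 0.0740)/(1 + 0.0446) − 1 = 2.8145%
Error = 2.9400% − 2.8145% = 0.1255% → 0.13%.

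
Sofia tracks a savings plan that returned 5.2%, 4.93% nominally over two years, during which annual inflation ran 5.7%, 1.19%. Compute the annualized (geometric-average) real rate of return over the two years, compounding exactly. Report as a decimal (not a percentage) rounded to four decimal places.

0.0159

Compound the nominal returns: 1.0520 × 1.0493 = 1.10386360.
Compound inflation: 1.0570 × 1.0119 = 1.06957830.
Deflate: 1.10386360 / 1.06957830 = 1.03205497.
Annualized real rate = 1.03205497^(1/2) − 1 = 1.5901% → 0.0159.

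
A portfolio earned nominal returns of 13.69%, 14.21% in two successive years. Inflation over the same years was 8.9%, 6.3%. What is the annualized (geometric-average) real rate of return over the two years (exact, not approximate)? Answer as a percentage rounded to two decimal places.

5.91%

Nominal growth factor = 1.1369 × 1.1421 = 1.29845349
Price-level growth factor = 1.0890 × 1.0630 = 1.15760700
Real growth factor = 1.29845349 / 1.15760700 = 1.12167039
Annualized real rate = 1.12167039^(1/2) − 1 = 5.9089% → 5.91%.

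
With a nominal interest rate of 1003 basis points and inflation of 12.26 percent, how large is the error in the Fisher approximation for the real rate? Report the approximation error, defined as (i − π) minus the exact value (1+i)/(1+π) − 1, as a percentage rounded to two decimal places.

Approximate: r ≈ 10.030% − 12.260% = -2.2300%
Exact: (1 + 0.1003)/(1 + 0.1226) − 1 = -1.9865%
Error = -2.2300% − (-1.9865%) = -0.2435% → -0.24%.

-0.24%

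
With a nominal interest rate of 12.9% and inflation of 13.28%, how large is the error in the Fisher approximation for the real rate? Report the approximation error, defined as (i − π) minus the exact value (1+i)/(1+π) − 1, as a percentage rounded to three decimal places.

-0.045%

Approximate: r ≈ 12.900% − 13.280% = -0.3800%
Exact: (1 + 0.1290)/(1 + 0.1328) − 1 = -0.33545%
Error = -0.3800% − (-0.33545%) = -0.04455% → -0.045%.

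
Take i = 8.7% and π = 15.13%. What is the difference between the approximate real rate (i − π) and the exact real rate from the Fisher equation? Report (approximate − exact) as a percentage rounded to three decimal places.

-0.845%

Approximate: r ≈ 8.700% − 15.130% = -6.4300%
Exact: (1 + 0.0870)/(1 + 0.1513) − 1 = -5.5850%
Error = -6.4300% − (-5.5850%) = -0.8450% → -0.845%.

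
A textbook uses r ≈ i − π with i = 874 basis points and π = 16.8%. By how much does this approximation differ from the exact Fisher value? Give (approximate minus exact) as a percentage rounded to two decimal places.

-1.16%

Approximate: r ≈ 8.740% − 16.800% = -8.0600%
Exact: (1 + 0.0874)/(1 + 0.1680) − 1 = -6.9007%
Error = -8.0600% − (-6.9007%) = -1.1593% → -1.16%.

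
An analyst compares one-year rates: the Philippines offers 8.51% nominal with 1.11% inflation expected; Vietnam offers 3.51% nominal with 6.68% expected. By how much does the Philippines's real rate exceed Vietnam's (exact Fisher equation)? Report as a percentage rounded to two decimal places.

The Philippines: (1 + 0.0851)/(1 + 0.0111) − 1 = 7.3188%
Vietnam: (1 + 0.0351)/(1 + 0.0668) − 1 = -2.9715%
Differential = 7.3188% − (-2.9715%) = 10.2903% → 10.29%.

10.29%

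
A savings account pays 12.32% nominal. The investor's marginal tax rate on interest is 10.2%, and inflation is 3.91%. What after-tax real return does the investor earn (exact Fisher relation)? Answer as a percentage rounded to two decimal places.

After-tax nominal return = 12.32% × (1 − 0.102) = 11.06336%.
1 + r = 1.1106336 / 1.03910 = 1.068842
After-tax real rate = 1.068842 − 1 → 6.88%.

6.88%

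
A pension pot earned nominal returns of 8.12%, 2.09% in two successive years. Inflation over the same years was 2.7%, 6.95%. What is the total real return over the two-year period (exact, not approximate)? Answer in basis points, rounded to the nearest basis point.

49 basis points

Compound the nominal returns: 1.0812 × 1.0209 = 1.103797.
Compound inflation: 1.0270 × 1.0695 = 1.098377.
Deflate: 1.103797 / 1.098377 = 1.004935.
Total real return = 1.004935 − 1 → 49 basis points.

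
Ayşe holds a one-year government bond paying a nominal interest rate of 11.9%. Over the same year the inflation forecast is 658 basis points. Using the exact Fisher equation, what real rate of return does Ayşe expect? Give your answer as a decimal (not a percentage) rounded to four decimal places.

By the Fisher equation, 1 + r = (1 + i)/(1 + π).
1 + r = 1.11900 / 1.06580 = 1.049916
r = 1.049916 − 1 = 4.9916%, i.e. 0.0499.

0.0499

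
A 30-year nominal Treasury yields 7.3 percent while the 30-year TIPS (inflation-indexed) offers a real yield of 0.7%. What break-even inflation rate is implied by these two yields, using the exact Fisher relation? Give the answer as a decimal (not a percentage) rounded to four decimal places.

0.0655

(1 + π) = (1 + i)/(1 + r) = 1.07300 / 1.00700 = 1.065541
Break-even inflation = 1.065541 − 1 → 0.0655.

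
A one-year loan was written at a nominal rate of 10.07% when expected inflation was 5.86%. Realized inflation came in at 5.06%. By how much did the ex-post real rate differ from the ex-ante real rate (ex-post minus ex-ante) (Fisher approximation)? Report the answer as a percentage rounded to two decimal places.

Ex-ante: 10.07% − 5.86% = 4.210%
Ex-post: 10.07% − 5.06% = 5.010%
Difference (ex-post − ex-ante) = 0.8000% → 0.80%.

0.80%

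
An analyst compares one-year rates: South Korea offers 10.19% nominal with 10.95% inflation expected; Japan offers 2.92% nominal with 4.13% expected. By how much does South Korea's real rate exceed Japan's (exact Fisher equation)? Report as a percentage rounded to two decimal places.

South Korea: (1 + 0.1019)/(1 + 0.1095) − 1 = -0.6850%
Japan: (1 + 0.0292)/(1 + 0.0413) − 1 = -1.1620%
Differential = -0.6850% − (-1.1620%) = 0.4770% → 0.48%.

0.48%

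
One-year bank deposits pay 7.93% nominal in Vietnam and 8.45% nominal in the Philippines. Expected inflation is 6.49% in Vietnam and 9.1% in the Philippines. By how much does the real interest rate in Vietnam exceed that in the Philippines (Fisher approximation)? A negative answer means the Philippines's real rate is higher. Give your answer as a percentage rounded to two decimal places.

2.09%

Vietnam: 7.93% − 6.49% = 1.440%
The Philippines: 8.45% − 9.1% = -0.650%
Differential = 2.090% → 2.09%.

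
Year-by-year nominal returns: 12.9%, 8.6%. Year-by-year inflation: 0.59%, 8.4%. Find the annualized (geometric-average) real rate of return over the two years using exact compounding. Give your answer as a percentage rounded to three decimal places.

Nominal growth factor = 1.1290 × 1.0860 = 1.22609400
Price-level growth factor = 1.0059 × 1.0840 = 1.09039560
Real growth factor = 1.22609400 / 1.09039560 = 1.12444878
Annualized real rate = 1.12444878^(1/2) − 1 = 6.0400% → 6.040%.

6.040%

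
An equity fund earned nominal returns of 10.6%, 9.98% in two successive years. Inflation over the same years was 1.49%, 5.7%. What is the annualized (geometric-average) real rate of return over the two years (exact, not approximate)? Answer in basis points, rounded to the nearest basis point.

648 basis points

Nominal growth factor = 1.1060 × 1.0998 = 1.21637880
Price-level growth factor = 1.0149 × 1.0570 = 1.07274930
Real growth factor = 1.21637880 / 1.07274930 = 1.13388916
Annualized real rate = 1.13388916^(1/2) − 1 = 6.4842% → 648 basis points.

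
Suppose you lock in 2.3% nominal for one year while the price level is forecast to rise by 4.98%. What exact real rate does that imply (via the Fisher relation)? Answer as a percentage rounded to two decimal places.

By the Fisher relation, 1 + r = (1 + i)/(1 + π).
1 + r = 1.02300 / 1.04980 = 0.974471
r = 0.974471 − 1 = -2.5529%, i.e. -2.55%.

-2.55%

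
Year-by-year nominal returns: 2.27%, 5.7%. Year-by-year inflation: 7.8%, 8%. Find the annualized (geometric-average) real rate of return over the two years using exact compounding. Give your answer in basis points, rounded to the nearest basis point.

-364 basis points

Nominal growth factor = 1.0227 × 1.0570 = 1.08099390
Price-level growth factor = 1.0780 × 1.0800 = 1.16424000
Real growth factor = 1.08099390 / 1.16424000 = 0.92849747
Annualized real rate = 0.92849747^(1/2) − 1 = -3.6414% → -364 basis points.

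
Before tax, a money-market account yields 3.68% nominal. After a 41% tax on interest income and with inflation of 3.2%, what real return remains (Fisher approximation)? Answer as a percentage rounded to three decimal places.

After-tax nominal return = 3.68% × (1 − 0.41) = 2.1712%.
r ≈ 2.1712% − 3.2% → -1.029%.

-1.029%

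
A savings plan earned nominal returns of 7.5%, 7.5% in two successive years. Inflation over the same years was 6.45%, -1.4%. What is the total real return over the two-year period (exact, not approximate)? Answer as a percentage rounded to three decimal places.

Compound the nominal returns: 1.0750 × 1.0750 = 1.155625.
Compound inflation: 1.0645 × 0.9860 = 1.049597.
Deflate: 1.155625 / 1.049597 = 1.101018.
Total real return = 1.101018 − 1 → 10.102%.

10.102%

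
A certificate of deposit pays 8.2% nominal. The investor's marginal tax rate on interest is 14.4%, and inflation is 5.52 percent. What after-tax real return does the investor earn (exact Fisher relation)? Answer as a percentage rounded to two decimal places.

1.42%

After-tax nominal return = 8.2% × (1 − 0.144) = 7.0192%.
1 + r = 1.070192 / 1.05520 = 1.014208
After-tax real rate = 1.014208 − 1 → 1.42%.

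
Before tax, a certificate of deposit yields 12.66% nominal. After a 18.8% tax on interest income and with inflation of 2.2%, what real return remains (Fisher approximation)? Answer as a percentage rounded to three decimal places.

After-tax nominal return = 12.66% × (1 − 0.188) = 10.27992%.
r ≈ 10.27992% − 2.2% → 8.080%.

8.080%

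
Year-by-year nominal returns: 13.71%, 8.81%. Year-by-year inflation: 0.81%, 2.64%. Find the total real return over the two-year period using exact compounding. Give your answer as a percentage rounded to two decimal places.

Nominal growth factor = 1.1371 × 1.0881 = 1.237279
Price-level growth factor = 1.0081 × 1.0264 = 1.034714
Real growth factor = 1.237279 / 1.034714 = 1.195769
Total real return = 1.195769 − 1 → 19.58%.

19.58%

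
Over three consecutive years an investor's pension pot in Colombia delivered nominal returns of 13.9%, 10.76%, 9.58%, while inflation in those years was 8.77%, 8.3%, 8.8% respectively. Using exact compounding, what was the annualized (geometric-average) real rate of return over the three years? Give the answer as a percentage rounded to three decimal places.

2.555%

Nominal growth factor = 1.1390 × 1.1076 × 1.0958 = 1.38241350
Price-level growth factor = 1.0877 × 1.0830 × 1.0880 = 1.28164126
Real growth factor = 1.38241350 / 1.28164126 = 1.07862750
Annualized real rate = 1.07862750^(1/3) − 1 = 2.5551% → 2.555%.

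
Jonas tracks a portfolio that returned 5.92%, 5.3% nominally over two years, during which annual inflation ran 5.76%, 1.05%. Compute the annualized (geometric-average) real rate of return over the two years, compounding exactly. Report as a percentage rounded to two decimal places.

2.16%

Nominal growth factor = 1.0592 × 1.0530 = 1.11533760
Price-level growth factor = 1.0576 × 1.0105 = 1.06870480
Real growth factor = 1.11533760 / 1.06870480 = 1.04363487
Annualized real rate = 1.04363487^(1/2) − 1 = 2.1584% → 2.16%.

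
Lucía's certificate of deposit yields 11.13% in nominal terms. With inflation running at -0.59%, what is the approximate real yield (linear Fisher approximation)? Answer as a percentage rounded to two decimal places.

11.72%

r ≈ i − π = 11.13% − (-0.59%) = 11.72%.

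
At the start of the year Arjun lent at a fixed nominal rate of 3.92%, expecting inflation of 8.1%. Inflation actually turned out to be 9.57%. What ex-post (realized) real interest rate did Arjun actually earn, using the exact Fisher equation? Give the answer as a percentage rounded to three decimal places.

Ex-post: (1 + 0.0392)/(1 + 0.0957) − 1 = -5.15652%
So the realized real rate is -5.157%.

-5.157%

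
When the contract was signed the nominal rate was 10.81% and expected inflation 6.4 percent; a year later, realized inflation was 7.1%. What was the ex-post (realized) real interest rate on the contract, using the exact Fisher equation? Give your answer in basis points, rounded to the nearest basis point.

346 basis points

Ex-post: (1 + 0.1081)/(1 + 0.0710) − 1 = 3.4641%
So the realized real rate is 346 basis points.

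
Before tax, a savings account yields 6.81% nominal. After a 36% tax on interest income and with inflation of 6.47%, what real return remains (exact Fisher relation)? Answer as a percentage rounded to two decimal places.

After-tax nominal return = 6.81% × (1 − 0.36) = 4.3584%.
1 + r = 1.043584 / 1.06470 = 0.980167
After-tax real rate = 0.980167 − 1 → -1.98%.

-1.98%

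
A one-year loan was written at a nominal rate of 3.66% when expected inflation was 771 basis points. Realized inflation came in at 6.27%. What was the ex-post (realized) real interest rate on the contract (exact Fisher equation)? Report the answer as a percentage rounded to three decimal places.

-2.456%

Ex-post: (1 + 0.0366)/(1 + 0.0627) − 1 = -2.4560%
So the realized real rate is -2.456%.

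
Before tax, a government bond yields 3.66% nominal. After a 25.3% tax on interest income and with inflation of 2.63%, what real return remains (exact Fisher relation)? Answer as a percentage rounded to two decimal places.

0.10%

After-tax nominal return = 3.66% × (1 − 0.253) = 2.73402%.
1 + r = 1.0273402 / 1.02630 = 1.001014
After-tax real rate = 1.001014 − 1 → 0.10%.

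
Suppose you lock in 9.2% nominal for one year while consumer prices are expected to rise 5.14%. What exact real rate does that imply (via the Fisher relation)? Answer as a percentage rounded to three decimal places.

3.862%

By the Fisher relation, 1 + r = (1 + i)/(1 + π).
1 + r = 1.09200 / 1.05140 = 1.0386152
r = 1.0386152 − 1 = 3.86152%, i.e. 3.862%.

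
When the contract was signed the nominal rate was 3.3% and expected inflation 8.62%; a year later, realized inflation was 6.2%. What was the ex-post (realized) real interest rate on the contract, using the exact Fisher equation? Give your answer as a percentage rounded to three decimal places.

Ex-post: (1 + 0.0330)/(1 + 0.0620) − 1 = -2.7307%
So the realized real rate is -2.731%.

-2.731%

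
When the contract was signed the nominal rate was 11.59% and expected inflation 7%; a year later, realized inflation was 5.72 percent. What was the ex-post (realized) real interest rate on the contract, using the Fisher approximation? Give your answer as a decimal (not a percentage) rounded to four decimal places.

Ex-post: 11.59% − 5.72% = 5.870%
So the realized real rate is 0.0587.

0.0587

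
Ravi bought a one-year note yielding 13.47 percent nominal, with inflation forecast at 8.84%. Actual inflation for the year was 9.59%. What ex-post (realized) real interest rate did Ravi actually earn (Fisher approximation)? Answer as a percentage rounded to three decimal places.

3.880%

Ex-post: 13.47% − 9.59% = 3.880%
So the realized real rate is 3.880%.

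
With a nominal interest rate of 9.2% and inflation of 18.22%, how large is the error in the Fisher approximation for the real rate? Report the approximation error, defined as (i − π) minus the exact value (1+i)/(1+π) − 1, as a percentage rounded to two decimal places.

Approximate: r ≈ 9.200% − 18.220% = -9.0200%
Exact: (1 + 0.0920)/(1 + 0.1822) − 1 = -7.6298%
Error = -9.0200% − (-7.6298%) = -1.3902% → -1.39%.

-1.39%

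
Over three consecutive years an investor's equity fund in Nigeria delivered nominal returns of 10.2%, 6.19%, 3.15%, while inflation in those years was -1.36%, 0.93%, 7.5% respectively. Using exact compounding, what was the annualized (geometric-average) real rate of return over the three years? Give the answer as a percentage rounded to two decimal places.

Nominal growth factor = 1.1020 × 1.0619 × 1.0315 = 1.20707553
Price-level growth factor = 0.9864 × 1.0093 × 1.0750 = 1.07024153
Real growth factor = 1.20707553 / 1.07024153 = 1.12785338
Annualized real rate = 1.12785338^(1/3) − 1 = 4.0920% → 4.09%.

4.09%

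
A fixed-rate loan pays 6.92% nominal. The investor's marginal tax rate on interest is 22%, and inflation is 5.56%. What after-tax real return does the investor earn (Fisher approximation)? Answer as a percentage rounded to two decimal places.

-0.16%

After-tax nominal return = 6.92% × (1 − 0.22) = 5.3976%.
r ≈ 5.3976% − 5.56% → -0.16%.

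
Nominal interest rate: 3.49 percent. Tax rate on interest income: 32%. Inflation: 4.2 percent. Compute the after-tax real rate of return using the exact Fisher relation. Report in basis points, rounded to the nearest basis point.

After-tax nominal return = 3.49% × (1 − 0.32) = 2.3732%.
1 + r = 1.023732 / 1.04200 = 0.982468
After-tax real rate = 0.982468 − 1 → -175 basis points.

-175 basis points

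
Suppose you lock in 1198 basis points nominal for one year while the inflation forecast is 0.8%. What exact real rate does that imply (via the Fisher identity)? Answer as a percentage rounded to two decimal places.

11.09%

By the Fisher identity, 1 + r = (1 + i)/(1 + π).
1 + r = 1.11980 / 1.00800 = 1.110913
r = 1.110913 − 1 = 11.0913%, i.e. 11.09%.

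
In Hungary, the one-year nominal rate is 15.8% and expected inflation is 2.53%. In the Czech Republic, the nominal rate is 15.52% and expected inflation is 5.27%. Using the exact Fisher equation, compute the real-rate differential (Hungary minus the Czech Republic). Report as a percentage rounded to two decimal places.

Hungary: (1 + 0.1580)/(1 + 0.0253) − 1 = 12.9426%
The Czech Republic: (1 + 0.1552)/(1 + 0.0527) − 1 = 9.7369%
Differential = 12.9426% − 9.7369% = 3.2057% → 3.21%.

3.21%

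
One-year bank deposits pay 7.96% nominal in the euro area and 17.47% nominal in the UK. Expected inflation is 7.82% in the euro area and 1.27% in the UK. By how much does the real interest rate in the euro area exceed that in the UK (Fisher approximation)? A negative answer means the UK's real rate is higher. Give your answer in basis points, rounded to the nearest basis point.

-1606 basis points

The euro area: 7.96% − 7.82% = 0.140%
The UK: 17.47% − 1.27% = 16.200%
Differential = -16.060% → -1606 basis points.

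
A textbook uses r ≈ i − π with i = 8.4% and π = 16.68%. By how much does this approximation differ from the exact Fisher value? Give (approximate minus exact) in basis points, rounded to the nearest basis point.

Approximate: r ≈ 8.400% − 16.680% = -8.2800%
Exact: (1 + 0.0840)/(1 + 0.1668) − 1 = -7.0963%
Error = -8.2800% − (-7.0963%) = -1.1837% → -118 basis points.

-118 basis points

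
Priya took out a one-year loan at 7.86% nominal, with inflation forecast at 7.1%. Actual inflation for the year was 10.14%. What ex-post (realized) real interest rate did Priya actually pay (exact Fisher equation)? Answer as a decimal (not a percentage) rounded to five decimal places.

-0.02070

Ex-post: (1 + 0.0786)/(1 + 0.1014) − 1 = -2.0701%
So the realized real rate is -0.02070.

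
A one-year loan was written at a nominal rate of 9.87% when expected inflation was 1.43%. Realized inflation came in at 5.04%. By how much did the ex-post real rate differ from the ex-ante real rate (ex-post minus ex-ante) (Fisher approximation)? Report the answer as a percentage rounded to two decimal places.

-3.61%

Ex-ante: 9.87% − 1.43% = 8.440%
Ex-post: 9.87% − 5.04% = 4.830%
Difference (ex-post − ex-ante) = -3.6100% → -3.61%.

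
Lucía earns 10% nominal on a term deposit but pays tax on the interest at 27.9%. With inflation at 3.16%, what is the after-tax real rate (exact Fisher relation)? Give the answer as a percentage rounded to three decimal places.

3.926%

After-tax nominal return = 10% × (1 − 0.279) = 7.2100%.
1 + r = 1.07210 / 1.03160 = 1.039259
After-tax real rate = 1.039259 − 1 → 3.926%.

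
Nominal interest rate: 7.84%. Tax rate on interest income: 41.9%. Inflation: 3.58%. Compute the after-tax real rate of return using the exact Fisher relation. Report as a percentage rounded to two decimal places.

After-tax nominal return = 7.84% × (1 − 0.419) = 4.55504%.
1 + r = 1.0455504 / 1.03580 = 1.009413
After-tax real rate = 1.009413 − 1 → 0.94%.

0.94%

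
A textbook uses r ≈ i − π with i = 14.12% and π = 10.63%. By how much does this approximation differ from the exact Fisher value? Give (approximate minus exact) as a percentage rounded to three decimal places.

Approximate: r ≈ 14.120% − 10.630% = 3.4900%
Exact: (1 + 0.1412)/(1 + 0.1063) − 1 = 3.1547%
Error = 3.4900% − 3.1547% = 0.3353% → 0.335%.

0.335%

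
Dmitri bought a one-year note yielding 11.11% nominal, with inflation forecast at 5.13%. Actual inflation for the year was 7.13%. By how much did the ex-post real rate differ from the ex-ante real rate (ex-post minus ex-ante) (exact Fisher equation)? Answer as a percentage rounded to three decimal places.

-1.973%

Ex-ante: (1 + 0.1111)/(1 + 0.0513) − 1 = 5.6882%
Ex-post: (1 + 0.1111)/(1 + 0.0713) − 1 = 3.7151%
Difference (ex-post − ex-ante) = -1.9731% → -1.973%.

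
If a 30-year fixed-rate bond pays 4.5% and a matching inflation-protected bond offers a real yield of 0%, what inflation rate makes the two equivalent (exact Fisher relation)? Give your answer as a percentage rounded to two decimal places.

(1 + π) = (1 + i)/(1 + r) = 1.04500 / 1.00000 = 1.045000
Break-even inflation = 1.045000 − 1 → 4.50%.

4.50%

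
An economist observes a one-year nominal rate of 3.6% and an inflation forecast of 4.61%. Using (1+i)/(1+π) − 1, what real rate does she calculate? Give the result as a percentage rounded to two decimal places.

-0.97%

By the Fisher identity, 1 + r = (1 + i)/(1 + π).
1 + r = 1.03600 / 1.04610 = 0.990345
r = 0.990345 − 1 = -0.9655%, i.e. -0.97%.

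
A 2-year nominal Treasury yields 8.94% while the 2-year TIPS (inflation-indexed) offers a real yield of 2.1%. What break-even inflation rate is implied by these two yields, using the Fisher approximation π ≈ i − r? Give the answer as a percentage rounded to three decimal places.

6.840%

π ≈ i − r = 8.94% − 2.1% → 6.840%.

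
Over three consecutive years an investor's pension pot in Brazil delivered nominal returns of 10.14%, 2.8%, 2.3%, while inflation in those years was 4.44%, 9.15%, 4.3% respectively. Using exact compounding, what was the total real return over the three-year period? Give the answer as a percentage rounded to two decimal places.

Compound the nominal returns: 1.1014 × 1.0280 × 1.0230 = 1.158281.
Compound inflation: 1.0444 × 1.0915 × 1.0430 = 1.188981.
Deflate: 1.158281 / 1.188981 = 0.974179.
Total real return = 0.974179 − 1 → -2.58%.

-2.58%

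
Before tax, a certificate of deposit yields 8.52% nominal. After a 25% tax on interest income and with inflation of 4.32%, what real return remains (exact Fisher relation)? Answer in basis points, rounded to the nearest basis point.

After-tax nominal return = 8.52% × (1 − 0.25) = 6.3900%.
1 + r = 1.06390 / 1.04320 = 1.019843
After-tax real rate = 1.019843 − 1 → 198 basis points.

198 basis points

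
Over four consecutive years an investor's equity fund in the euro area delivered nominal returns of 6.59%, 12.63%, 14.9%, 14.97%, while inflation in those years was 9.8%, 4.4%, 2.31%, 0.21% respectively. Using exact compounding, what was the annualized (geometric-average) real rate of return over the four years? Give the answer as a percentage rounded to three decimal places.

7.779%

Compound the nominal returns: 1.0659 × 1.1263 × 1.1490 × 1.1497 = 1.58589747.
Compound inflation: 1.0980 × 1.0440 × 1.0231 × 1.0021 = 1.17525467.
Deflate: 1.58589747 / 1.17525467 = 1.34940750.
Annualized real rate = 1.34940750^(1/4) − 1 = 7.7794% → 7.779%.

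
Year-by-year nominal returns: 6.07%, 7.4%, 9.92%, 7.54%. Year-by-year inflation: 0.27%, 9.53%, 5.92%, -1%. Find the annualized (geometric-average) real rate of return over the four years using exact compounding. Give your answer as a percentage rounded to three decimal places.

Nominal growth factor = 1.0607 × 1.0740 × 1.0992 × 1.0754 = 1.34661548
Price-level growth factor = 1.0027 × 1.0953 × 1.0592 × 0.9900 = 1.15164140
Real growth factor = 1.34661548 / 1.15164140 = 1.16930103
Annualized real rate = 1.16930103^(1/4) − 1 = 3.9876% → 3.988%.

3.988%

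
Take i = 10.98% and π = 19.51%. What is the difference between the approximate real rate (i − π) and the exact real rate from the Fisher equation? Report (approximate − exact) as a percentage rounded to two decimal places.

Approximate: r ≈ 10.980% − 19.510% = -8.5300%
Exact: (1 + 0.1098)/(1 + 0.1951) − 1 = -7.1375%
Error = -8.5300% − (-7.1375%) = -1.3925% → -1.39%.

-1.39%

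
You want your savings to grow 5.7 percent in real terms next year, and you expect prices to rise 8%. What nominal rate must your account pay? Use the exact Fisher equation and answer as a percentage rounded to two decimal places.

14.16%

(1 + i) = (1 + r)(1 + π) = 1.05700 × 1.08000 = 1.14156
i = 1.14156 − 1, so the required nominal rate is 14.16%.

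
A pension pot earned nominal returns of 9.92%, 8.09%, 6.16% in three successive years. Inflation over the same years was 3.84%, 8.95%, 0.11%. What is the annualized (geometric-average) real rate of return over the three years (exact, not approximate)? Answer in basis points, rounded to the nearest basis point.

Nominal growth factor = 1.0992 × 1.0809 × 1.0616 = 1.26131380
Price-level growth factor = 1.0384 × 1.0895 × 1.0011 = 1.13258127
Real growth factor = 1.26131380 / 1.13258127 = 1.11366295
Annualized real rate = 1.11366295^(1/3) − 1 = 3.6536% → 365 basis points.

365 basis points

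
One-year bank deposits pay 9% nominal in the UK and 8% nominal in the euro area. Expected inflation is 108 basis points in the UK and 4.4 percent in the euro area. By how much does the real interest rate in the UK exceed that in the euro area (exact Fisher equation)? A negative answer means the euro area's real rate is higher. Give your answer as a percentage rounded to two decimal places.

4.39%

The UK: (1 + 0.0900)/(1 + 0.0108) − 1 = 7.8354%
The euro area: (1 + 0.0800)/(1 + 0.0440) − 1 = 3.4483%
Differential = 7.8354% − 3.4483% = 4.3871% → 4.39%.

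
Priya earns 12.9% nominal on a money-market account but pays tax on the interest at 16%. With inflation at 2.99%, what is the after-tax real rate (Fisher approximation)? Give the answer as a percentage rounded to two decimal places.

After-tax nominal return = 12.9% × (1 − 0.16) = 10.8360%.
r ≈ 10.8360% − 2.99% → 7.85%.

7.85%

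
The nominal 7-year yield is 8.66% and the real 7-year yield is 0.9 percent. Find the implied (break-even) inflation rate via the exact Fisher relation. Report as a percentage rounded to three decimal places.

7.691%

(1 + π) = (1 + i)/(1 + r) = 1.08660 / 1.00900 = 1.076908
Break-even inflation = 1.076908 − 1 → 7.691%.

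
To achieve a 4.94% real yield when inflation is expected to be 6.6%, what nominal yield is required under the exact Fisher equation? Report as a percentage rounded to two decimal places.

11.87%

(1 + i) = (1 + r)(1 + π) = 1.04940 × 1.06600 = 1.1186604
i = 1.1186604 − 1, so the required nominal rate is 11.87%.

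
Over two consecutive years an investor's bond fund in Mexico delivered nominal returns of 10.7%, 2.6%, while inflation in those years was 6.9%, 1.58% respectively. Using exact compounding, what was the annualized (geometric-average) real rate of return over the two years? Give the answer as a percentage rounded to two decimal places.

Compound the nominal returns: 1.1070 × 1.0260 = 1.13578200.
Compound inflation: 1.0690 × 1.0158 = 1.08589020.
Deflate: 1.13578200 / 1.08589020 = 1.04594553.
Annualized real rate = 1.04594553^(1/2) − 1 = 2.2715% → 2.27%.

2.27%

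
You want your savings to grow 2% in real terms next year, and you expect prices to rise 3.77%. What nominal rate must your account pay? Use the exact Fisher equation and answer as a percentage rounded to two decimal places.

(1 + i) = (1 + r)(1 + π) = 1.02000 × 1.03770 = 1.058454
i = 1.058454 − 1, so the required nominal rate is 5.85%.

5.85%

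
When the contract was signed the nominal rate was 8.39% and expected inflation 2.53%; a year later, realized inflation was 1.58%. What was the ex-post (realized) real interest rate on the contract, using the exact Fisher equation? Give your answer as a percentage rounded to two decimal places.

Ex-post: (1 + 0.0839)/(1 + 0.0158) − 1 = 6.7041%
So the realized real rate is 6.70%.

6.70%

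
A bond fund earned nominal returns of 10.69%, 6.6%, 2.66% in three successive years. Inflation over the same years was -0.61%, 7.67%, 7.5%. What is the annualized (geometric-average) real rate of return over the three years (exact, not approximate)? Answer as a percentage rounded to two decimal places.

Compound the nominal returns: 1.1069 × 1.0660 × 1.0266 = 1.21134221.
Compound inflation: 0.9939 × 1.0767 × 1.0750 = 1.15039204.
Deflate: 1.21134221 / 1.15039204 = 1.05298209.
Annualized real rate = 1.05298209^(1/3) − 1 = 1.7358% → 1.74%.

1.74%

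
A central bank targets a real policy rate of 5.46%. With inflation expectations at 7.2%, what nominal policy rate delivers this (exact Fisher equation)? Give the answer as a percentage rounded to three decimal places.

13.053%

(1 + i) = (1 + r)(1 + π) = 1.05460 × 1.07200 = 1.1305312
i = 1.1305312 − 1, so the required nominal rate is 13.053%.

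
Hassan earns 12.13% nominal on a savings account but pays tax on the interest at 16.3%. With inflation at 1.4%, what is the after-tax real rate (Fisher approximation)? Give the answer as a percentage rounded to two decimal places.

8.75%

After-tax nominal return = 12.13% × (1 − 0.163) = 10.15281%.
r ≈ 10.15281% − 1.4% → 8.75%.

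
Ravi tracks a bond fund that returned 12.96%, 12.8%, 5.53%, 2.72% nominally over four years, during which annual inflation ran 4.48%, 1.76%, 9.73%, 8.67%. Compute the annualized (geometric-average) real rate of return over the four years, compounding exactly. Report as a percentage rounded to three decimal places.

2.166%

Compound the nominal returns: 1.1296 × 1.1280 × 1.0553 × 1.0272 = 1.38122596.
Compound inflation: 1.0448 × 1.0176 × 1.0973 × 1.0867 = 1.26778412.
Deflate: 1.38122596 / 1.26778412 = 1.08948041.
Annualized real rate = 1.08948041^(1/4) − 1 = 2.1656% → 2.166%.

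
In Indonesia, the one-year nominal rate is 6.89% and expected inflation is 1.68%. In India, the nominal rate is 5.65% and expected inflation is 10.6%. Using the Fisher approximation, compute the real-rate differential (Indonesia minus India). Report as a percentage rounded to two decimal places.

10.16%

Indonesia: 6.89% − 1.68% = 5.210%
India: 5.65% − 10.6% = -4.950%
Differential = 10.160% → 10.16%.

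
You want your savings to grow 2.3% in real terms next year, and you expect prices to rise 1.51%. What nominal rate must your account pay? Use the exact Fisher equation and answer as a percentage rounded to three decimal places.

3.845%

(1 + i) = (1 + r)(1 + π) = 1.02300 × 1.01510 = 1.0384473
i = 1.0384473 − 1, so the required nominal rate is 3.845%.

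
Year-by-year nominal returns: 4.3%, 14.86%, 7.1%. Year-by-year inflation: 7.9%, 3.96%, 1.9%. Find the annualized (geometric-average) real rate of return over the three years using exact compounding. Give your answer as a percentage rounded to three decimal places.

Compound the nominal returns: 1.0430 × 1.1486 × 1.0710 = 1.28304708.
Compound inflation: 1.0790 × 1.0396 × 1.0190 = 1.14304124.
Deflate: 1.28304708 / 1.14304124 = 1.12248538.
Annualized real rate = 1.12248538^(1/3) − 1 = 3.9266% → 3.927%.

3.927%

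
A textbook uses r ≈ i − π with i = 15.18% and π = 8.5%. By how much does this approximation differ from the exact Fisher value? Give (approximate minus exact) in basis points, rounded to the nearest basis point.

52 basis points

Approximate: r ≈ 15.180% − 8.500% = 6.6800%
Exact: (1 + 0.1518)/(1 + 0.0850) − 1 = 6.1567%
Error = 6.6800% − 6.1567% = 0.5233% → 52 basis points.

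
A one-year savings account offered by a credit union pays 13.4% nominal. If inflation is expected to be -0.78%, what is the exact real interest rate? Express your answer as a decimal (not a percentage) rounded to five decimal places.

By the Fisher equation, 1 + r = (1 + i)/(1 + π).
1 + r = 1.13400 / 0.99220 = 1.1429147
r = 1.1429147 − 1 = 14.29147%, i.e. 0.14291.

0.14291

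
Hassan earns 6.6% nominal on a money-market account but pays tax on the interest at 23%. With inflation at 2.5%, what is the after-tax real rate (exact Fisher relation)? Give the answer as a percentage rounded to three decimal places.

After-tax nominal return = 6.6% × (1 − 0.23) = 5.0820%.
1 + r = 1.05082 / 1.02500 = 1.025190
After-tax real rate = 1.025190 − 1 → 2.519%.

2.519%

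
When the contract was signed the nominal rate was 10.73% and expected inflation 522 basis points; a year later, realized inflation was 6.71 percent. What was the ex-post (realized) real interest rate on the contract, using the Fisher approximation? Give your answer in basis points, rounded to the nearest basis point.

Ex-post: 10.73% − 6.71% = 4.020%
So the realized real rate is 402 basis points.

402 basis points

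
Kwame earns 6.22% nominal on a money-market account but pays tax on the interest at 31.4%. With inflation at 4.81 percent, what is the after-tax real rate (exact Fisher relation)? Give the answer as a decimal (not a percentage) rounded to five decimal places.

-0.00518

After-tax nominal return = 6.22% × (1 − 0.314) = 4.26692%.
1 + r = 1.0426692 / 1.04810 = 0.994818
After-tax real rate = 0.994818 − 1 → -0.00518.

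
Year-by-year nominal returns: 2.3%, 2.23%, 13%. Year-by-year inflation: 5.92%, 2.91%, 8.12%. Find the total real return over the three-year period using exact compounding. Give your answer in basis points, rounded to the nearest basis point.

Compound the nominal returns: 1.0230 × 1.0223 × 1.1300 = 1.181769.
Compound inflation: 1.0592 × 1.0291 × 1.0812 = 1.178533.
Deflate: 1.181769 / 1.178533 = 1.002746.
Total real return = 1.002746 − 1 → 27 basis points.

27 basis points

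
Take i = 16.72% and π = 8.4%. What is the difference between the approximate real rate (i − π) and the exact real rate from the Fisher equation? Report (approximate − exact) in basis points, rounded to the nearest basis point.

Approximate: r ≈ 16.720% − 8.400% = 8.3200%
Exact: (1 + 0.1672)/(1 + 0.0840) − 1 = 7.6753%
Error = 8.3200% − 7.6753% = 0.6447% → 64 basis points.

64 basis points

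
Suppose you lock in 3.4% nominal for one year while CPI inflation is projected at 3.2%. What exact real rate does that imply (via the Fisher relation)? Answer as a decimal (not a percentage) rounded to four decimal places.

0.0019

1 + r = 1.03400 / 1.03200 = 1.001938
r = 1.001938 − 1 = 0.1938%, i.e. 0.0019.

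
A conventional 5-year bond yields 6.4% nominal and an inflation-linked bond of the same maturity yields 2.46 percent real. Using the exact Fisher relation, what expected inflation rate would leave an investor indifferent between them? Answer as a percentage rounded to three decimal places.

(1 + π) = (1 + i)/(1 + r) = 1.06400 / 1.02460 = 1.038454
Break-even inflation = 1.038454 − 1 → 3.845%.

3.845%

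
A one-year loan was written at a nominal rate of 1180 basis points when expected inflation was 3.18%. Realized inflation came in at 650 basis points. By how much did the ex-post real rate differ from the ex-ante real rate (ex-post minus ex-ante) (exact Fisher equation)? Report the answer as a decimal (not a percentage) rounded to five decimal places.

-0.03378

Ex-ante: (1 + 0.1180)/(1 + 0.0318) − 1 = 8.3543%
Ex-post: (1 + 0.1180)/(1 + 0.0650) − 1 = 4.9765%
Difference (ex-post − ex-ante) = -3.3778% → -0.03378.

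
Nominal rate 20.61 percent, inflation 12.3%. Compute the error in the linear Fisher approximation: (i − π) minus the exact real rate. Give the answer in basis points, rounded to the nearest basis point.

91 basis points

Approximate: r ≈ 20.610% − 12.300% = 8.3100%
Exact: (1 + 0.2061)/(1 + 0.1230) − 1 = 7.3998%
Error = 8.3100% − 7.3998% = 0.9102% → 91 basis points.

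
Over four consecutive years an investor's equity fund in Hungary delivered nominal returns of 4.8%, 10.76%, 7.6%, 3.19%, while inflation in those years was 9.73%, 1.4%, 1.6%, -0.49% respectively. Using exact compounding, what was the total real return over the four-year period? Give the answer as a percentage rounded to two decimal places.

14.57%

Nominal growth factor = 1.0480 × 1.1076 × 1.0760 × 1.0319 = 1.288825
Price-level growth factor = 1.0973 × 1.0140 × 1.0160 × 0.9951 = 1.124926
Real growth factor = 1.288825 / 1.124926 = 1.145699
Total real return = 1.145699 − 1 → 14.57%.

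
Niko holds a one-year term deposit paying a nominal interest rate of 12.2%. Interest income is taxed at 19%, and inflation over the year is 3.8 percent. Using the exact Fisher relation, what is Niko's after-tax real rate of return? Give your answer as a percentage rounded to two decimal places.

5.86%

After-tax nominal return = 12.2% × (1 − 0.19) = 9.8820%.
1 + r = 1.09882 / 1.03800 = 1.058593
After-tax real rate = 1.058593 − 1 → 5.86%.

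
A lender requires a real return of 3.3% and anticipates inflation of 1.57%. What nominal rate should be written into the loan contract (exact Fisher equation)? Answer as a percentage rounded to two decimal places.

4.92%

(1 + i) = (1 + r)(1 + π) = 1.03300 × 1.01570 = 1.0492181
i = 1.0492181 − 1, so the required nominal rate is 4.92%.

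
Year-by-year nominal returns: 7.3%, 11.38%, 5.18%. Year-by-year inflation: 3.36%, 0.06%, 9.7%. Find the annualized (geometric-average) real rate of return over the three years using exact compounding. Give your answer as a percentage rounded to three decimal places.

3.476%

Nominal growth factor = 1.0730 × 1.1138 × 1.0518 = 1.25701396
Price-level growth factor = 1.0336 × 1.0006 × 1.0970 = 1.13453952
Real growth factor = 1.25701396 / 1.13453952 = 1.10795080
Annualized real rate = 1.10795080^(1/3) − 1 = 3.4761% → 3.476%.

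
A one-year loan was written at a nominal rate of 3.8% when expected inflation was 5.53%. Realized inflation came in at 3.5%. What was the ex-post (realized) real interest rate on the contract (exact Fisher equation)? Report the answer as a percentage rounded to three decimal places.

Ex-post: (1 + 0.0380)/(1 + 0.0350) − 1 = 0.2899%
So the realized real rate is 0.290%.

0.290%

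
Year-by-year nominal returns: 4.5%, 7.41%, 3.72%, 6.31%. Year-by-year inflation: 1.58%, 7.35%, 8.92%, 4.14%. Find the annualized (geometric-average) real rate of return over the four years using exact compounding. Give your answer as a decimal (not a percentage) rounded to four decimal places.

0.0002

Compound the nominal returns: 1.0450 × 1.0741 × 1.0372 × 1.0631 = 1.23764939.
Compound inflation: 1.0158 × 1.0735 × 1.0892 × 1.0414 = 1.23690249.
Deflate: 1.23764939 / 1.23690249 = 1.00060385.
Annualized real rate = 1.00060385^(1/4) − 1 = 0.0151% → 0.0002.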